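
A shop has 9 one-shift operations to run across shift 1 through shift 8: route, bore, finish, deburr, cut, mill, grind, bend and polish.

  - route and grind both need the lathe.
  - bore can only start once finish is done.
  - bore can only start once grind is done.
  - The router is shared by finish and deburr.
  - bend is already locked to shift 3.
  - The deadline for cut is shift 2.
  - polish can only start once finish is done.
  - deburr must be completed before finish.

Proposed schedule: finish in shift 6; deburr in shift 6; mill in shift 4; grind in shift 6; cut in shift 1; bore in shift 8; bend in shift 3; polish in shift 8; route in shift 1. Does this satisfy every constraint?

No. The router is shared by finish and deburr is not satisfied.

bend is already locked to shift 3 — holds.
The router is shared by finish and deburr — violated.
route and grind both need the lathe — holds.
The deadline for cut is shift 2 — holds.
bore can only start once finish is done — holds.
polish can only start once finish is done — holds.
bore can only start once grind is done — holds.
deburr must be completed before finish — violated.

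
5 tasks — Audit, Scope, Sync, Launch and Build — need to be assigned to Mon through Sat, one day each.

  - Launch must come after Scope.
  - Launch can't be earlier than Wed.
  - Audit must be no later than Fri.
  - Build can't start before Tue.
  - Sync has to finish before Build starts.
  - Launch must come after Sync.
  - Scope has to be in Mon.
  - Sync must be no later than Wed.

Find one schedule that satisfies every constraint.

Audit -> Mon; Build -> Tue; Launch -> Wed; Scope -> Mon; Sync -> Mon

Checking: Scope(Mon) before Launch(Wed); Sync(Mon) before Launch(Wed); Sync(Mon) before Build(Tue); Scope=Mon in [Mon,Mon]; Audit=Mon in [Mon,Fri]; Sync=Mon in [Mon,Wed]; Launch=Wed in [Wed,Sat]; Build=Tue in [Tue,Sat].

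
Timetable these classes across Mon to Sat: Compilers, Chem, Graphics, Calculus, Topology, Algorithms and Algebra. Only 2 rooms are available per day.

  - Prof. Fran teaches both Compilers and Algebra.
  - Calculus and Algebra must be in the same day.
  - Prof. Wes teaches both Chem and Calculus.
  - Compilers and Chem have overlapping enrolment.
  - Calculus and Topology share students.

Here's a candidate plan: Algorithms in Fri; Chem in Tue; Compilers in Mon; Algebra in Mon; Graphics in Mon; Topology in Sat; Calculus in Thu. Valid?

No. Prof. Fran teaches both Compilers and Algebra is not satisfied.

Only 2 rooms are available per day — violated.
Prof. Fran teaches both Compilers and Algebra — violated.
Prof. Wes teaches both Chem and Calculus — holds.
Calculus and Algebra must be in the same day — violated.
Compilers and Chem have overlapping enrolment — holds.
Calculus and Topology share students — holds.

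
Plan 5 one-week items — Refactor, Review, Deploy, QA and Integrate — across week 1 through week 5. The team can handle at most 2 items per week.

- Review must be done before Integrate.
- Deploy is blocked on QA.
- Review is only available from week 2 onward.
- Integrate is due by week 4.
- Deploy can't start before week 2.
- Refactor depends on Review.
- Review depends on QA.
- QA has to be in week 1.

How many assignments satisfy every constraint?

Splitting on Refactor: it can be week 3 (7), week 4 (10), week 5 (12). Listing each branch's schedules as (Review, Deploy, QA, Integrate) by week number:
Refactor=week 3: (2,2,1,3) (2,2,1,4) (2,3,1,4) (2,4,1,3) (2,4,1,4) (2,5,1,3) (2,5,1,4) — 7.
Refactor=week 4: (2,2,1,3) (2,2,1,4) (2,3,1,3) (2,3,1,4) (2,4,1,3) (2,5,1,3) (2,5,1,4) (3,2,1,4) (3,3,1,4) (3,5,1,4) — 10.
Refactor=week 5: (2,2,1,3) (2,2,1,4) (2,3,1,3) (2,3,1,4) (2,4,1,3) (2,4,1,4) (2,5,1,3) (2,5,1,4) (3,2,1,4) (3,3,1,4) (3,4,1,4) (3,5,1,4) — 12.
Summing: 7 + 10 + 12 = 29.

29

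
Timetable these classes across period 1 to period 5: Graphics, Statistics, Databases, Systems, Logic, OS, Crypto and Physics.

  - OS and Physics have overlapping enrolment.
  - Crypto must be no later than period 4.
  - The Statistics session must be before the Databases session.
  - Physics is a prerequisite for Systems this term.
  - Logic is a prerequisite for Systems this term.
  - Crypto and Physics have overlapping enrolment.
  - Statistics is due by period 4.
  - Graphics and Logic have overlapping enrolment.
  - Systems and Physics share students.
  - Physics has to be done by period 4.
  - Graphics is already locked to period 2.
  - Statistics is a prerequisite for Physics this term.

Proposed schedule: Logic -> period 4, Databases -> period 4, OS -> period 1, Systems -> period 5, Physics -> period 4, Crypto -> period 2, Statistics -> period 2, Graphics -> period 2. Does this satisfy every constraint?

Yes, all constraints hold

The Statistics session must be before the Databases session — holds.
Statistics is a prerequisite for Physics this term — holds.
Crypto must be no later than period 4 — holds.
Statistics is due by period 4 — holds.
Logic is a prerequisite for Systems this term — holds.
Physics is a prerequisite for Systems this term — holds.
Graphics and Logic have overlapping enrolment — holds.
Physics has to be done by period 4 — holds.
Crypto and Physics have overlapping enrolment — holds.
OS and Physics have overlapping enrolment — holds.
Systems and Physics share students — holds.
Graphics is already locked to period 2 — holds.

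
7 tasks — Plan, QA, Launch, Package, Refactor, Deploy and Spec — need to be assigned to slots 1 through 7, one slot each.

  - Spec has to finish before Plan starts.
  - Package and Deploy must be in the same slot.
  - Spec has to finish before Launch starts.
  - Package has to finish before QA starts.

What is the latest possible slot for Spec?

6

Downstream work caps Spec at 6.
Spec at 6 is achievable: Plan in 7; Deploy in 1; QA in 2; Launch in 7; Refactor in 1; Package in 1; Spec in 6.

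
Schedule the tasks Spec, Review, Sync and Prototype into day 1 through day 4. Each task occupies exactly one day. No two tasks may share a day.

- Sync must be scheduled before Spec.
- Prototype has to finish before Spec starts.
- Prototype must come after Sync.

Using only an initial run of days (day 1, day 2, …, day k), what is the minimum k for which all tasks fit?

The precedence chain requires at least 3 distinct days.
With at most 1 per day and 4 tasks, at least 4 days are needed.
4 works (last occupied day: day 4): for example Review=day 4, Prototype=day 2, Sync=day 1, Spec=day 3.

4 days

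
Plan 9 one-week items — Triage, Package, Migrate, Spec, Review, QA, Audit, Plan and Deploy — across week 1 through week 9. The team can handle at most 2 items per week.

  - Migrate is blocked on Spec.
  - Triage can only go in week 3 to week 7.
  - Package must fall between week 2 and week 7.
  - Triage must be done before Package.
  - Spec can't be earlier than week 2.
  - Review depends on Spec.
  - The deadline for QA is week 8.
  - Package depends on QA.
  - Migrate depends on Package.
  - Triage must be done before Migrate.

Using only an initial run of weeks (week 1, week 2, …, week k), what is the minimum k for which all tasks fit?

The precedence chain requires at least 3 distinct weeks.
With at most 2 per week and 9 tasks, at least 5 weeks are needed.
Propagating the time windows through the other constraints, Migrate can't land before week 5, so the schedule must run through at least week 5.
5 works (last occupied week: week 5): for example Deploy -> week 4; Review -> week 3; Spec -> week 2; Package -> week 4; Audit -> week 1; QA -> week 1; Plan -> week 2; Migrate -> week 5; Triage -> week 3.

5 weeks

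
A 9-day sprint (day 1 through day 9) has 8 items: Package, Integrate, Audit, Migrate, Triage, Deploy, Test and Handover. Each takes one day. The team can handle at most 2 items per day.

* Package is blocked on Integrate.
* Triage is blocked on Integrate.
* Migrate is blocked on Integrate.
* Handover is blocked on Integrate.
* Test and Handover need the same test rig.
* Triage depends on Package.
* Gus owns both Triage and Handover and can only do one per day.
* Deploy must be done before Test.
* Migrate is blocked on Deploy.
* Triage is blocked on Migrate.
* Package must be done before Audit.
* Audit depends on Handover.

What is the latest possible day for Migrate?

Precedence pushes Migrate to at least day 2; downstream work caps Migrate at day 8.
Migrate at day 8 is achievable: Audit=day 3, Test=day 3, Integrate=day 1, Triage=day 9, Handover=day 2, Package=day 2, Deploy=day 1, Migrate=day 8.

day 8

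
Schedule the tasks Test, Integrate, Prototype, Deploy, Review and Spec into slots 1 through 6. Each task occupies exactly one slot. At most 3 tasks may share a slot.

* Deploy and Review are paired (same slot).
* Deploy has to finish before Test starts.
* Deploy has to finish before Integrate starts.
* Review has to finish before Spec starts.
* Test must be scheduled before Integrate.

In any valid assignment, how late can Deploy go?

4

Downstream work caps Deploy at 4.
Deploy at 4 is achievable: Prototype in 1, Integrate in 6, Test in 5, Review in 4, Spec in 5, Deploy in 4.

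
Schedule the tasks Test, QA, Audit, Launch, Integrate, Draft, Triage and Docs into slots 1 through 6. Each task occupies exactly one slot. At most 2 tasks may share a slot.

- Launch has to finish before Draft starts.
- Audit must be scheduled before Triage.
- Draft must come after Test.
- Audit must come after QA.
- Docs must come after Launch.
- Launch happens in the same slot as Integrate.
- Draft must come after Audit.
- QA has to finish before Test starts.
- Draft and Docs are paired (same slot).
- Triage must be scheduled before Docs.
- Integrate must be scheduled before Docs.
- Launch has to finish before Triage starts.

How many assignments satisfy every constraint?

47

Splitting on Test: it can be 2 (6), 3 (11), 4 (15), 5 (15). Listing each branch's schedules as (QA, Audit, Launch, Integrate, Draft, Triage, Docs):
Test=2: (1,2,3,3,5,4,5) (1,2,3,3,6,4,6) (1,2,3,3,6,5,6) (1,2,4,4,6,5,6) (1,3,4,4,6,5,6) (1,4,3,3,6,5,6) — 6.
Test=3: (1,2,4,4,6,5,6) (1,3,2,2,5,4,5) (1,3,2,2,6,4,6) (1,3,2,2,6,5,6) (1,3,4,4,6,5,6) (1,4,2,2,6,5,6) (2,3,1,1,5,4,5) (2,3,1,1,6,4,6) (2,3,1,1,6,5,6) (2,3,4,4,6,5,6) (2,4,1,1,6,5,6) — 11.
Test=4: (1,2,3,3,5,4,5) (1,2,3,3,6,4,6) (1,2,3,3,6,5,6) (1,3,2,2,5,4,5) (1,3,2,2,6,4,6) (1,3,2,2,6,5,6) (1,4,2,2,6,5,6) (1,4,3,3,6,5,6) (2,3,1,1,5,4,5) (2,3,1,1,6,4,6) (2,3,1,1,6,5,6) (2,4,1,1,6,5,6) (2,4,3,3,6,5,6) (3,4,1,1,6,5,6) (3,4,2,2,6,5,6) — 15.
Test=5: (1,2,3,3,6,4,6) (1,2,3,3,6,5,6) (1,2,4,4,6,5,6) (1,3,2,2,6,4,6) (1,3,2,2,6,5,6) (1,3,4,4,6,5,6) (1,4,2,2,6,5,6) (1,4,3,3,6,5,6) (2,3,1,1,6,4,6) (2,3,1,1,6,5,6) (2,3,4,4,6,5,6) (2,4,1,1,6,5,6) (2,4,3,3,6,5,6) (3,4,1,1,6,5,6) (3,4,2,2,6,5,6) — 15.
Summing: 6 + 11 + 15 + 15 = 47.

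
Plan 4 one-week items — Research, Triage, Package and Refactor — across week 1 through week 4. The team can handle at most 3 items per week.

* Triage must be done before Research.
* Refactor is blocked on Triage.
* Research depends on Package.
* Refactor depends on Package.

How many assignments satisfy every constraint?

Splitting on Research: it can be week 2 (3), week 3 (9), week 4 (14). Listing each branch's schedules as (Triage, Package, Refactor) by week number:
Research=week 2: (1,1,2) (1,1,3) (1,1,4) — 3.
Research=week 3: (1,1,2) (1,1,3) (1,1,4) (1,2,3) (1,2,4) (2,1,3) (2,1,4) (2,2,3) (2,2,4) — 9.
Research=week 4: (1,1,2) (1,1,3) (1,1,4) (1,2,3) (1,2,4) (1,3,4) (2,1,3) (2,1,4) (2,2,3) (2,2,4) (2,3,4) (3,1,4) (3,2,4) (3,3,4) — 14.
Summing: 3 + 9 + 14 = 26.

26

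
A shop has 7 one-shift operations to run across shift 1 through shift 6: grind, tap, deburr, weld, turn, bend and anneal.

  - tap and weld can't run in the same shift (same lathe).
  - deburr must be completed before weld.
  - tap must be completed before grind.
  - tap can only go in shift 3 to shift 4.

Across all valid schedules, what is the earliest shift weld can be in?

shift 2

Precedence pushes weld to at least shift 2.
weld at shift 2 is achievable: turn=shift 1, anneal=shift 1, grind=shift 4, tap=shift 3, bend=shift 1, weld=shift 2, deburr=shift 1.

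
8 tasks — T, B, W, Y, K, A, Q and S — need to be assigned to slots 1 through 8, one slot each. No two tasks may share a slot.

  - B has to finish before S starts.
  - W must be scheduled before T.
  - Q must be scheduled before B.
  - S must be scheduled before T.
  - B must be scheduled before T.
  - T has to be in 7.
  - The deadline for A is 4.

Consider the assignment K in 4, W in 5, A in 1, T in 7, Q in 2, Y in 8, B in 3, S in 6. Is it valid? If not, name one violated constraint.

B has to finish before S starts — holds.
T has to be in 7 — holds.
W must be scheduled before T — holds.
Q must be scheduled before B — holds.
S must be scheduled before T — holds.
The deadline for A is 4 — holds.
B must be scheduled before T — holds.
No two tasks may share a slot — holds.

Yes, all constraints hold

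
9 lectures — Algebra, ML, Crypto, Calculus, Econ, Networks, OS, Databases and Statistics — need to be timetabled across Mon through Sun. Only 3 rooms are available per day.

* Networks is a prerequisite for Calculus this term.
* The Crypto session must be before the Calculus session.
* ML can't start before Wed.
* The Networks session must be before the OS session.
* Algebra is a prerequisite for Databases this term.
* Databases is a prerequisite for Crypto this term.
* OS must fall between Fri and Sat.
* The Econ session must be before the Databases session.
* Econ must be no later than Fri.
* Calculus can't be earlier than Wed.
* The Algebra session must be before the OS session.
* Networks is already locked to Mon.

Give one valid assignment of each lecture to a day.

Calculus=Thu, Networks=Mon, Algebra=Mon, Databases=Tue, Statistics=Tue, Econ=Mon, OS=Fri, ML=Wed, Crypto=Wed

Checking: Algebra(Mon) before Databases(Tue); Crypto(Wed) before Calculus(Thu); Networks(Mon) before OS(Fri); Databases(Tue) before Crypto(Wed); Econ(Mon) before Databases(Tue); Algebra(Mon) before OS(Fri); Networks(Mon) before Calculus(Thu); Networks=Mon in [Mon,Mon]; Calculus=Thu in [Wed,Sun]; OS=Fri in [Fri,Sat]; ML=Wed in [Wed,Sun]; Econ=Mon in [Mon,Fri]; max 3 per day (cap 3).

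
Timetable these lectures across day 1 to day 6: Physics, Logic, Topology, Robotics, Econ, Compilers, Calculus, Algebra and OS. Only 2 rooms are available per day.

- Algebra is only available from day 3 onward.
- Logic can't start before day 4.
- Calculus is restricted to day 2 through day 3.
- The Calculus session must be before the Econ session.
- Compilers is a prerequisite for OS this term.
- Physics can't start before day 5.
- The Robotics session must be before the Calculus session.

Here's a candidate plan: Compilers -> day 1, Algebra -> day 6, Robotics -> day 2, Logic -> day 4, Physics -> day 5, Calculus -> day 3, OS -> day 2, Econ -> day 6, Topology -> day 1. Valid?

Logic can't start before day 4 — holds.
Physics can't start before day 5 — holds.
Calculus is restricted to day 2 through day 3 — holds.
The Calculus session must be before the Econ session — holds.
The Robotics session must be before the Calculus session — holds.
Compilers is a prerequisite for OS this term — holds.
Algebra is only available from day 3 onward — holds.
Only 2 rooms are available per day — holds.

Valid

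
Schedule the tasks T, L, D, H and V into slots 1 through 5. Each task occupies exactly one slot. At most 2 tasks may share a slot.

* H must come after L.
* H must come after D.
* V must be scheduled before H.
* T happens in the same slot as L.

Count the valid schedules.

50

Splitting on T: it can be 1 (14), 2 (14), 3 (13), 4 (9). Listing each branch's schedules as (L, D, H, V):
T=1: (1,2,3,2) (1,2,4,2) (1,2,4,3) (1,2,5,2) (1,2,5,3) (1,2,5,4) (1,3,4,2) (1,3,4,3) (1,3,5,2) (1,3,5,3) (1,3,5,4) (1,4,5,2) (1,4,5,3) (1,4,5,4) — 14.
T=2: (2,1,3,1) (2,1,4,1) (2,1,4,3) (2,1,5,1) (2,1,5,3) (2,1,5,4) (2,3,4,1) (2,3,4,3) (2,3,5,1) (2,3,5,3) (2,3,5,4) (2,4,5,1) (2,4,5,3) (2,4,5,4) — 14.
T=3: (3,1,4,1) (3,1,4,2) (3,1,5,1) (3,1,5,2) (3,1,5,4) (3,2,4,1) (3,2,4,2) (3,2,5,1) (3,2,5,2) (3,2,5,4) (3,4,5,1) (3,4,5,2) (3,4,5,4) — 13.
T=4: (4,1,5,1) (4,1,5,2) (4,1,5,3) (4,2,5,1) (4,2,5,2) (4,2,5,3) (4,3,5,1) (4,3,5,2) (4,3,5,3) — 9.
Summing: 14 + 14 + 13 + 9 = 50.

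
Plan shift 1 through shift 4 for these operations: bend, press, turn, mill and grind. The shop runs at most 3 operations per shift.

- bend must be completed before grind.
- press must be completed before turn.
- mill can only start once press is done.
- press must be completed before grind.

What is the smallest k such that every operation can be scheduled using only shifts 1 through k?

The precedence chain requires at least 2 distinct shifts.
With at most 3 per shift and 5 operations, at least 2 shifts are needed.
2 works (last occupied shift: shift 2): for example bend in shift 1, mill in shift 2, turn in shift 2, press in shift 1, grind in shift 2.

2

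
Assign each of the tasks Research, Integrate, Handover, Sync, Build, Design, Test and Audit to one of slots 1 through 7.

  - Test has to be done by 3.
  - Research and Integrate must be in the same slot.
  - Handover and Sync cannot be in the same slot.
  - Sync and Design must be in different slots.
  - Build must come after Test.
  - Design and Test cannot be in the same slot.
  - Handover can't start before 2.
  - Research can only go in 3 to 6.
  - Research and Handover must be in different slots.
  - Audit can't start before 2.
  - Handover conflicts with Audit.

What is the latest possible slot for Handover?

Handover is available from 2.
Handover at 7 is achievable: Test=1; Sync=1; Build=2; Research=3; Audit=2; Design=2; Integrate=3; Handover=7.

7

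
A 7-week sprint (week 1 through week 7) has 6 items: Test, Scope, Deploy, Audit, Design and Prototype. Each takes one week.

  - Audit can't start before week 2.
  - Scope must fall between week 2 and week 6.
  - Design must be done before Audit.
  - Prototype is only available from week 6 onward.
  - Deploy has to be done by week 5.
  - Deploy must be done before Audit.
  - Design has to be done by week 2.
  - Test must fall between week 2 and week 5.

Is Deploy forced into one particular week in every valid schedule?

Deploy can be week 1 (e.g. Prototype -> week 6; Test -> week 2; Deploy -> week 1; Audit -> week 2; Scope -> week 2; Design -> week 1) or week 2 (e.g. Scope=week 2; Design=week 1; Audit=week 3; Test=week 2; Deploy=week 2; Prototype=week 6).

No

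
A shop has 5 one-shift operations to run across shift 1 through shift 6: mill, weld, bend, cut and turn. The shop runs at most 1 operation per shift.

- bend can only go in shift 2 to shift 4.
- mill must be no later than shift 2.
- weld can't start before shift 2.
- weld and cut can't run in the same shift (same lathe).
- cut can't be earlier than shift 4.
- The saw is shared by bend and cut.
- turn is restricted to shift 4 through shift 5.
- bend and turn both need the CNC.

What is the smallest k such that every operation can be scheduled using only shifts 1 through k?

With at most 1 per shift and 5 operations, at least 5 shifts are needed.
cut can't be placed before shift 4, so the schedule must run through at least shift 4.
5 works (last occupied shift: shift 5): for example turn -> shift 5, cut -> shift 4, bend -> shift 2, weld -> shift 3, mill -> shift 1.

5 shifts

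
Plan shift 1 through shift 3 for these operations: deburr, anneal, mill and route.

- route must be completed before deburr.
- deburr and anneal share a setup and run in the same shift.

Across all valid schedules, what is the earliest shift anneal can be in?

Anneal must be in the same shift as deburr, which can't be before shift 2, so anneal is at least shift 2.
anneal at shift 2 is achievable: mill -> shift 1, deburr -> shift 2, anneal -> shift 2, route -> shift 1.

shift 2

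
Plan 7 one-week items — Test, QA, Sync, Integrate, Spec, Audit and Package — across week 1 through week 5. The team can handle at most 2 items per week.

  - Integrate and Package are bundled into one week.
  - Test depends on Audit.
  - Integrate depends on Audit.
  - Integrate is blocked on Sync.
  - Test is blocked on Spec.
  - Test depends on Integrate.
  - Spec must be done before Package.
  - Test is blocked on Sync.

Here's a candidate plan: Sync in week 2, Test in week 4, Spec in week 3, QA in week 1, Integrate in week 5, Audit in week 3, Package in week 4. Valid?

No — it violates: Test depends on Integrate

Test depends on Audit — holds.
Integrate depends on Audit — holds.
Spec must be done before Package — holds.
Test is blocked on Sync — holds.
The team can handle at most 2 items per week — holds.
Test is blocked on Spec — holds.
Integrate is blocked on Sync — holds.
Test depends on Integrate — violated.
Integrate and Package are bundled into one week — violated.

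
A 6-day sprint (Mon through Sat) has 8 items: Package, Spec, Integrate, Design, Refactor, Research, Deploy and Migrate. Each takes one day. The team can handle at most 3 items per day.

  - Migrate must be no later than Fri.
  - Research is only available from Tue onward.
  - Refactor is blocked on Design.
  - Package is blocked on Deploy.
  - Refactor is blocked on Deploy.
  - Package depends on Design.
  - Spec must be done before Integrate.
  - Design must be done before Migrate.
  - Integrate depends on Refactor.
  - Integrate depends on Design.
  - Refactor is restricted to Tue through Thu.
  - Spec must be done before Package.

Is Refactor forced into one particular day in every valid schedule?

Refactor can be Tue (e.g. Refactor=Tue, Migrate=Tue, Design=Mon, Research=Tue, Deploy=Mon, Package=Wed, Spec=Mon, Integrate=Wed) or Wed (e.g. Refactor in Wed, Package in Tue, Design in Mon, Migrate in Tue, Integrate in Thu, Deploy in Mon, Spec in Mon, Research in Tue).

No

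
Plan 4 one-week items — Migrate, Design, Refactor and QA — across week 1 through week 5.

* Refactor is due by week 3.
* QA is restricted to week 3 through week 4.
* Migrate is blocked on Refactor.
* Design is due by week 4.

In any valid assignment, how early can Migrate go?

week 2

Precedence pushes Migrate to at least week 2.
Migrate at week 2 is achievable: Migrate=week 2; QA=week 3; Design=week 1; Refactor=week 1.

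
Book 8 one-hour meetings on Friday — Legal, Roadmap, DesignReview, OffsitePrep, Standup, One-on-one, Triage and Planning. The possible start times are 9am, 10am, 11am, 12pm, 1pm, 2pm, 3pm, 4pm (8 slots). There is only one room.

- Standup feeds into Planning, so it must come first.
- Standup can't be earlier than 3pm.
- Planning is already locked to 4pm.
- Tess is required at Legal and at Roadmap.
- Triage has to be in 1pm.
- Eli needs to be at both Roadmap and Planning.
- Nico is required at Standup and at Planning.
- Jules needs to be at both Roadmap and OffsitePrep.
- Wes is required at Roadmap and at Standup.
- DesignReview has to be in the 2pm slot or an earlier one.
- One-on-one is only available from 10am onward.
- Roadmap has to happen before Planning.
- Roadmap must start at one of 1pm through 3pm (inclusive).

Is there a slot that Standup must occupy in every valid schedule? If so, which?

Standup's window is 3pm–4pm.
Planning is fixed at 4pm, and Standup can't share a slot with Planning.
So Standup must be 3pm.

3pm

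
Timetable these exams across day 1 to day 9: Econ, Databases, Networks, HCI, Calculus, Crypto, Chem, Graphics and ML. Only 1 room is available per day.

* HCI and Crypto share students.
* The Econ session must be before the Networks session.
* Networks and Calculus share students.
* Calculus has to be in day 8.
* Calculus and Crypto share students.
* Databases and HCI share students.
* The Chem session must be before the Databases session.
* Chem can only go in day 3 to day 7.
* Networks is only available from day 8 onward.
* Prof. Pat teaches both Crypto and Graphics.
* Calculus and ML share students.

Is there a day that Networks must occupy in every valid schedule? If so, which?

day 9

Networks's window is day 8–day 9.
Calculus is fixed at day 8, and Networks can't share a day with Calculus.
So Networks must be day 9.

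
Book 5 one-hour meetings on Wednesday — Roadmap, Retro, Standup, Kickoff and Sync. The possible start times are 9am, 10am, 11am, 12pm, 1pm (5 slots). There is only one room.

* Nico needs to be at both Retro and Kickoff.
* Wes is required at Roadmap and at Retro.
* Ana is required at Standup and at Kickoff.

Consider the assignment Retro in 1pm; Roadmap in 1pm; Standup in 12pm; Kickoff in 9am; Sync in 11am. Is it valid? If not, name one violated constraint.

No. Wes is required at Roadmap and at Retro is not satisfied.

There is only one room — violated.
Wes is required at Roadmap and at Retro — violated.
Nico needs to be at both Retro and Kickoff — holds.
Ana is required at Standup and at Kickoff — holds.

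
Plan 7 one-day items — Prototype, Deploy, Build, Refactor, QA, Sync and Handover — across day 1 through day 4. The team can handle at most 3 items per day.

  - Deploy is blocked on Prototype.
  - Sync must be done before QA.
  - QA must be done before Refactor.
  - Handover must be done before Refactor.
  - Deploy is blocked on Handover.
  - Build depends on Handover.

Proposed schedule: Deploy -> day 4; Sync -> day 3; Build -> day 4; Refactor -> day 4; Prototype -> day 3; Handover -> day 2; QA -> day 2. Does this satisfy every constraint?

The team can handle at most 3 items per day — holds.
Build depends on Handover — holds.
Deploy is blocked on Prototype — holds.
Deploy is blocked on Handover — holds.
QA must be done before Refactor — holds.
Handover must be done before Refactor — holds.
Sync must be done before QA — violated.

Invalid. Sync must be done before QA.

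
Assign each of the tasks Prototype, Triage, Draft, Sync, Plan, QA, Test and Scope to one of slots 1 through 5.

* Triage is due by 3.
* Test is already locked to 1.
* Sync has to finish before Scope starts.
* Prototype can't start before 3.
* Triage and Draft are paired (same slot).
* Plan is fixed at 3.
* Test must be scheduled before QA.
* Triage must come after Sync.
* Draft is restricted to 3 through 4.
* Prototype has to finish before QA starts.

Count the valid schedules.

21

Splitting on Prototype: it can be 3 (14), 4 (7). Listing each branch's schedules as (Triage, Draft, Sync, Plan, QA, Test, Scope):
Prototype=3: (3,3,1,3,4,1,2) (3,3,1,3,4,1,3) (3,3,1,3,4,1,4) (3,3,1,3,4,1,5) (3,3,1,3,5,1,2) (3,3,1,3,5,1,3) (3,3,1,3,5,1,4) (3,3,1,3,5,1,5) (3,3,2,3,4,1,3) (3,3,2,3,4,1,4) (3,3,2,3,4,1,5) (3,3,2,3,5,1,3) (3,3,2,3,5,1,4) (3,3,2,3,5,1,5) — 14.
Prototype=4: (3,3,1,3,5,1,2) (3,3,1,3,5,1,3) (3,3,1,3,5,1,4) (3,3,1,3,5,1,5) (3,3,2,3,5,1,3) (3,3,2,3,5,1,4) (3,3,2,3,5,1,5) — 7.
Summing: 14 + 7 = 21.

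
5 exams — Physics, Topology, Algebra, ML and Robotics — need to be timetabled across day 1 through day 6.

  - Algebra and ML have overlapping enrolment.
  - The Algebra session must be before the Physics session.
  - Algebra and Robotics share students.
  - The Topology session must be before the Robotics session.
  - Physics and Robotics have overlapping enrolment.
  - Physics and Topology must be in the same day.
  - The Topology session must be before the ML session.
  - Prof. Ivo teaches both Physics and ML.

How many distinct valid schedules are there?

50

Splitting on Physics: it can be day 2 (16), day 3 (18), day 4 (12), day 5 (4). Listing each branch's schedules as (Topology, Algebra, ML, Robotics) by day number:
Physics=day 2: (2,1,3,3) (2,1,3,4) (2,1,3,5) (2,1,3,6) (2,1,4,3) (2,1,4,4) (2,1,4,5) (2,1,4,6) (2,1,5,3) (2,1,5,4) (2,1,5,5) (2,1,5,6) (2,1,6,3) (2,1,6,4) (2,1,6,5) (2,1,6,6) — 16.
Physics=day 3: (3,1,4,4) (3,1,4,5) (3,1,4,6) (3,1,5,4) (3,1,5,5) (3,1,5,6) (3,1,6,4) (3,1,6,5) (3,1,6,6) (3,2,4,4) (3,2,4,5) (3,2,4,6) (3,2,5,4) (3,2,5,5) (3,2,5,6) (3,2,6,4) (3,2,6,5) (3,2,6,6) — 18.
Physics=day 4: (4,1,5,5) (4,1,5,6) (4,1,6,5) (4,1,6,6) (4,2,5,5) (4,2,5,6) (4,2,6,5) (4,2,6,6) (4,3,5,5) (4,3,5,6) (4,3,6,5) (4,3,6,6) — 12.
Physics=day 5: (5,1,6,6) (5,2,6,6) (5,3,6,6) (5,4,6,6) — 4.
Summing: 16 + 18 + 12 + 4 = 50.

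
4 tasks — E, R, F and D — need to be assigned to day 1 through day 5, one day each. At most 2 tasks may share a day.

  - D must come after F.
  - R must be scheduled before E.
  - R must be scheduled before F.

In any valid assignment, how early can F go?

Precedence pushes F to at least day 2; downstream work caps F at day 4.
F at day 2 is achievable: F=day 2, D=day 3, R=day 1, E=day 2.

day 2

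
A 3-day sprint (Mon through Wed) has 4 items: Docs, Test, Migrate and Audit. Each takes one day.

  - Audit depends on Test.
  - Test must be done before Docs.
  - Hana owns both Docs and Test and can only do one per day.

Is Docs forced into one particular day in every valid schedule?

No

Docs can be Tue (e.g. Audit in Tue, Docs in Tue, Migrate in Mon, Test in Mon) or Wed (e.g. Test=Mon, Migrate=Mon, Audit=Tue, Docs=Wed).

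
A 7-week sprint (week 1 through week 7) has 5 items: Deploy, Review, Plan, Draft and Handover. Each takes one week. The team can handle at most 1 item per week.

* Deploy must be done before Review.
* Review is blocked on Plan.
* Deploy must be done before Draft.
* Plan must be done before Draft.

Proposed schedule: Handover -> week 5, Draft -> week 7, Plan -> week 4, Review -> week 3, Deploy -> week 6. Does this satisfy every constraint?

No. Deploy must be done before Review is not satisfied.

Review is blocked on Plan — violated.
Deploy must be done before Review — violated.
Deploy must be done before Draft — holds.
The team can handle at most 1 item per week — holds.
Plan must be done before Draft — holds.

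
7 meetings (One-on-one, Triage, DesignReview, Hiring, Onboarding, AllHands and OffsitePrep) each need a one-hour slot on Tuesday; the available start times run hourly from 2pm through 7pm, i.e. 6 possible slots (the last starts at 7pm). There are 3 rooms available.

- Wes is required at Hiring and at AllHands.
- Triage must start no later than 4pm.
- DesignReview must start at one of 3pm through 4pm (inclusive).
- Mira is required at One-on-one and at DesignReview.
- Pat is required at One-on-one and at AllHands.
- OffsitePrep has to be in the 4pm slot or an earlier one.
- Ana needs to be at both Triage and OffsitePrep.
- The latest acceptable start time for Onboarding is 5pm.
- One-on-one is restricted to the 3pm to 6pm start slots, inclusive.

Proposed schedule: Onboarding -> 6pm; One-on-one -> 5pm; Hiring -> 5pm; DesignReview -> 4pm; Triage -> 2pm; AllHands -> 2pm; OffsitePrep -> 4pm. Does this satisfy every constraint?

Invalid. The latest acceptable start time for Onboarding is 5pm.

Wes is required at Hiring and at AllHands — holds.
Triage must start no later than 4pm — holds.
OffsitePrep has to be in the 4pm slot or an earlier one — holds.
Ana needs to be at both Triage and OffsitePrep — holds.
The latest acceptable start time for Onboarding is 5pm — violated.
There are 3 rooms available — holds.
Pat is required at One-on-one and at AllHands — holds.
One-on-one is restricted to the 3pm to 6pm start slots, inclusive — holds.
Mira is required at One-on-one and at DesignReview — holds.
DesignReview must start at one of 3pm through 4pm (inclusive) — holds.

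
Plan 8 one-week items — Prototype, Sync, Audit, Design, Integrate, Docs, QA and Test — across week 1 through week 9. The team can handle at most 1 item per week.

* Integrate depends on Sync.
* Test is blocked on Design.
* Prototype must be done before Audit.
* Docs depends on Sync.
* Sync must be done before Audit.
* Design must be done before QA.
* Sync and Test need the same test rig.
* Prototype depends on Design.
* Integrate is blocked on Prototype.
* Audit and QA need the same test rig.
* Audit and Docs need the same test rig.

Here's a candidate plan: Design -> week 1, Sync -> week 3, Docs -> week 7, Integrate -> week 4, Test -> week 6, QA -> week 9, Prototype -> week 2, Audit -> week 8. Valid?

Audit and QA need the same test rig — holds.
Prototype depends on Design — holds.
Sync and Test need the same test rig — holds.
Design must be done before QA — holds.
Test is blocked on Design — holds.
Integrate is blocked on Prototype — holds.
The team can handle at most 1 item per week — holds.
Audit and Docs need the same test rig — holds.
Docs depends on Sync — holds.
Prototype must be done before Audit — holds.
Sync must be done before Audit — holds.
Integrate depends on Sync — holds.

Valid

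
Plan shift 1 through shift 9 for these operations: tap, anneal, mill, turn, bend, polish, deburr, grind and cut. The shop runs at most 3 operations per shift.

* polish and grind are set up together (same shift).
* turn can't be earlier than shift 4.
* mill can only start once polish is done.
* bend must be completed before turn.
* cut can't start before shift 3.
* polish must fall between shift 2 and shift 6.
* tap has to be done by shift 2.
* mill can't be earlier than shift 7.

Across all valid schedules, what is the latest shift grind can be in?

shift 6

Grind must be in the same shift as polish, which can't be before shift 2, so grind is at least shift 2; grind must be in the same shift as polish, which can't be after shift 6, so grind is at most shift 6.
grind at shift 6 is achievable: anneal in shift 1, polish in shift 6, grind in shift 6, tap in shift 1, bend in shift 1, turn in shift 4, cut in shift 3, deburr in shift 2, mill in shift 7.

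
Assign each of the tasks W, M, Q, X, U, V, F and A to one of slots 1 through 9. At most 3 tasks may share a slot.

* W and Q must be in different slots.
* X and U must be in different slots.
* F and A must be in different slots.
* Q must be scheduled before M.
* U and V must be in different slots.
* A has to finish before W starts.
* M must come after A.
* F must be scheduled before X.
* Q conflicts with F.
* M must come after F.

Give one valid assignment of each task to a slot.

X=2; M=3; A=2; V=3; Q=2; F=1; W=3; U=1

Checking: F(1) before X(2); F(1) before M(3); A(2) before M(3); A(2) before W(3); Q(2) before M(3); U(1) != V(3); Q(2) != F(1); W(3) != Q(2); X(2) != U(1); F(1) != A(2); max 3 per slot (cap 3).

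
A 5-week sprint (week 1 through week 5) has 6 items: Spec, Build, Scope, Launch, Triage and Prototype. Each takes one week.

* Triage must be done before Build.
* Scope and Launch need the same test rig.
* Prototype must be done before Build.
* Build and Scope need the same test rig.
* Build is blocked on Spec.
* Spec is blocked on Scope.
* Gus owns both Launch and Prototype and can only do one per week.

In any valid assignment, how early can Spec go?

Precedence pushes Spec to at least week 2; downstream work caps Spec at week 4.
Spec at week 2 is achievable: Scope in week 1; Triage in week 1; Build in week 3; Launch in week 2; Prototype in week 1; Spec in week 2.

week 2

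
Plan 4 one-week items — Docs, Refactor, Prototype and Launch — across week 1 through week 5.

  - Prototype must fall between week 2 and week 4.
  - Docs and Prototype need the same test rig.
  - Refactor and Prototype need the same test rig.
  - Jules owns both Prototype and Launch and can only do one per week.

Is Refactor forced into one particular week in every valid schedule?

No

Refactor can be week 1 (e.g. Launch in week 1, Docs in week 1, Prototype in week 2, Refactor in week 1) or week 2 (e.g. Prototype=week 3, Refactor=week 2, Launch=week 1, Docs=week 1).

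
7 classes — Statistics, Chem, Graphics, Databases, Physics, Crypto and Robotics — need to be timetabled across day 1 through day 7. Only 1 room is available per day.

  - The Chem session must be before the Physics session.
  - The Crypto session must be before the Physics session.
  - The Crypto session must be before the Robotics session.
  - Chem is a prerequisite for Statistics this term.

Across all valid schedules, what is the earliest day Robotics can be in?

Precedence pushes Robotics to at least day 2.
Robotics at day 2 is achievable: Crypto -> day 1, Graphics -> day 6, Statistics -> day 5, Chem -> day 3, Databases -> day 7, Robotics -> day 2, Physics -> day 4.

day 2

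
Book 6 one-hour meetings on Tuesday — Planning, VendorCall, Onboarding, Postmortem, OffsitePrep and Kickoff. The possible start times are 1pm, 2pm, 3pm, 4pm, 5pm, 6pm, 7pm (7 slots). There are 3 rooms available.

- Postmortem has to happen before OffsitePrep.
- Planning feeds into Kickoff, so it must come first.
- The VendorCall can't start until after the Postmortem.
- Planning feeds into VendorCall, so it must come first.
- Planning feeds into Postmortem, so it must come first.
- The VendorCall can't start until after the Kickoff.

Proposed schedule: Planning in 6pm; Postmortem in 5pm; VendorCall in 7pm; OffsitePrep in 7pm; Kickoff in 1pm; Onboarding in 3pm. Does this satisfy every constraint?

Invalid. Planning feeds into Kickoff, so it must come first.

Planning feeds into Postmortem, so it must come first — violated.
Postmortem has to happen before OffsitePrep — holds.
Planning feeds into Kickoff, so it must come first — violated.
There are 3 rooms available — holds.
The VendorCall can't start until after the Kickoff — holds.
Planning feeds into VendorCall, so it must come first — holds.
The VendorCall can't start until after the Postmortem — holds.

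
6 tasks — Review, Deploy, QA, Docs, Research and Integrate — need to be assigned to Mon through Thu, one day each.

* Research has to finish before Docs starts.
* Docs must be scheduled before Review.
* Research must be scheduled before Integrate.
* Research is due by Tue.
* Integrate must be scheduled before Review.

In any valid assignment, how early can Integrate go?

Tue

Precedence pushes Integrate to at least Tue; downstream work caps Integrate at Wed.
Integrate at Tue is achievable: Integrate -> Tue; QA -> Mon; Docs -> Tue; Deploy -> Mon; Review -> Wed; Research -> Mon.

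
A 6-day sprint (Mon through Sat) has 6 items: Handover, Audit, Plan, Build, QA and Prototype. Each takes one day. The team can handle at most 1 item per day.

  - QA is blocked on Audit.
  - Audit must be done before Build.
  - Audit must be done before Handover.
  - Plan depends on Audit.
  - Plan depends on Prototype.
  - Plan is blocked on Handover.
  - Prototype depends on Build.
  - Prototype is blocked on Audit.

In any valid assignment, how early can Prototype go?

Precedence pushes Prototype to at least Wed; downstream work caps Prototype at Fri.
Prototype at Wed is achievable: Build=Tue; Handover=Thu; QA=Sat; Audit=Mon; Prototype=Wed; Plan=Fri.

Wed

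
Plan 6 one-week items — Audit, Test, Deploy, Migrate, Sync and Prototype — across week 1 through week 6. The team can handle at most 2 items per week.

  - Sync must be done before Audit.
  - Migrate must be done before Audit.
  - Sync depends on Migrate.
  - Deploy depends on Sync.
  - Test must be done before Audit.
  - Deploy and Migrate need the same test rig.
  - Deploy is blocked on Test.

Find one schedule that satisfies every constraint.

Migrate in week 1; Prototype in week 2; Sync in week 2; Deploy in week 3; Test in week 1; Audit in week 3

Checking: Sync(week 2) before Audit(week 3); Migrate(week 1) before Sync(week 2); Test(week 1) before Audit(week 3); Test(week 1) before Deploy(week 3); Migrate(week 1) before Audit(week 3); Sync(week 2) before Deploy(week 3); Deploy(week 3) != Migrate(week 1); max 2 per week (cap 2).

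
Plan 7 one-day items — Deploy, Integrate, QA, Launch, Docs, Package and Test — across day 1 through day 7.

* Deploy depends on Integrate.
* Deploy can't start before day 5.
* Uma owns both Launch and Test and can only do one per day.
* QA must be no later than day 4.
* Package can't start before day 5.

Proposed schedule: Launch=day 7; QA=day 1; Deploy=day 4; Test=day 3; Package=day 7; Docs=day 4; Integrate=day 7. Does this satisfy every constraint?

Uma owns both Launch and Test and can only do one per day — holds.
Package can't start before day 5 — holds.
QA must be no later than day 4 — holds.
Deploy can't start before day 5 — violated.
Deploy depends on Integrate — violated.

No — it violates: Deploy depends on Integrate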